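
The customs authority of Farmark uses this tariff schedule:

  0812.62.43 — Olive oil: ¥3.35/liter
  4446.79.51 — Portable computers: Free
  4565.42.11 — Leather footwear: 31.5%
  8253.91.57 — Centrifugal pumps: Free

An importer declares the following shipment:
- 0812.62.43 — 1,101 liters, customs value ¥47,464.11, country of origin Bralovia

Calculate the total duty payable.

Line 1 (0812.62.43, Bralovia, 1,101 liters, ¥47,464.11):
Base rate for 0812.62.43 is ¥3.35/liter.
Duty = 1,101 × ¥3.35 = ¥3,688.35.

¥3,688.35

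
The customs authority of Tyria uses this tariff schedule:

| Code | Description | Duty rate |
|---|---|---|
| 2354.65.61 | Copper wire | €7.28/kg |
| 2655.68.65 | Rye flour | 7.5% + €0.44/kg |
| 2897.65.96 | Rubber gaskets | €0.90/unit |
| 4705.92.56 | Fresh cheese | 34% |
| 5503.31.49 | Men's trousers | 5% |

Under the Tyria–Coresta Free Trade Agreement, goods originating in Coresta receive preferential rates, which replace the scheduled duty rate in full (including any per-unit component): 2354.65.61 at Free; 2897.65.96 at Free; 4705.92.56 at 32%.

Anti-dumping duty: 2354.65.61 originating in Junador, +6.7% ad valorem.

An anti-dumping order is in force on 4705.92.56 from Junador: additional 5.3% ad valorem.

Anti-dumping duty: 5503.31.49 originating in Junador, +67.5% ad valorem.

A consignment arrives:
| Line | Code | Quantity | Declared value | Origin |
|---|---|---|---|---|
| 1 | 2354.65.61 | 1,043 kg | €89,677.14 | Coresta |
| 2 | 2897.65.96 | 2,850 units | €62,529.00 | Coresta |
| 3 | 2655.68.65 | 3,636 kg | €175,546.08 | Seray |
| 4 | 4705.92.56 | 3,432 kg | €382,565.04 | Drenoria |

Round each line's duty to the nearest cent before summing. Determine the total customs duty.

Line 1 (2354.65.61, Coresta, 1,043 kg, €89,677.14):
Base rate for 2354.65.61 is €7.28/kg.
Origin Coresta qualifies under the Tyria–Coresta agreement and 2354.65.61 is covered: preferential rate Free applies instead.
The additional-duty order on 2354.65.61 targets Junador, not Coresta; it does not apply.
Duty = €89,677.14 × 0% = €0.00.
Line 2 (2897.65.96, Coresta, 2,850 units, €62,529.00):
Base rate for 2897.65.96 is €0.90/unit.
Origin Coresta qualifies under the Tyria–Coresta agreement and 2897.65.96 is covered: preferential rate Free applies instead.
Duty = €62,529.00 × 0% = €0.00.
Line 3 (2655.68.65, Seray, 3,636 kg, €175,546.08):
Base rate for 2655.68.65 is 7.5% + €0.44/kg.
Duty = €175,546.08 × 7.5% + 3,636 × €0.44 = €14,765.80.
Line 4 (4705.92.56, Drenoria, 3,432 kg, €382,565.04):
Base rate for 4705.92.56 is 34%.
4705.92.56 has an FTA preferential rate, but origin Drenoria is not Coresta; base rate stands.
The additional-duty order on 4705.92.56 targets Junador, not Drenoria; it does not apply.
Duty = €382,565.04 × 34% = €130,072.11.
Total = €0.00 + €0.00 + €14,765.80 + €130,072.11 = €144,837.91.

€144,837.91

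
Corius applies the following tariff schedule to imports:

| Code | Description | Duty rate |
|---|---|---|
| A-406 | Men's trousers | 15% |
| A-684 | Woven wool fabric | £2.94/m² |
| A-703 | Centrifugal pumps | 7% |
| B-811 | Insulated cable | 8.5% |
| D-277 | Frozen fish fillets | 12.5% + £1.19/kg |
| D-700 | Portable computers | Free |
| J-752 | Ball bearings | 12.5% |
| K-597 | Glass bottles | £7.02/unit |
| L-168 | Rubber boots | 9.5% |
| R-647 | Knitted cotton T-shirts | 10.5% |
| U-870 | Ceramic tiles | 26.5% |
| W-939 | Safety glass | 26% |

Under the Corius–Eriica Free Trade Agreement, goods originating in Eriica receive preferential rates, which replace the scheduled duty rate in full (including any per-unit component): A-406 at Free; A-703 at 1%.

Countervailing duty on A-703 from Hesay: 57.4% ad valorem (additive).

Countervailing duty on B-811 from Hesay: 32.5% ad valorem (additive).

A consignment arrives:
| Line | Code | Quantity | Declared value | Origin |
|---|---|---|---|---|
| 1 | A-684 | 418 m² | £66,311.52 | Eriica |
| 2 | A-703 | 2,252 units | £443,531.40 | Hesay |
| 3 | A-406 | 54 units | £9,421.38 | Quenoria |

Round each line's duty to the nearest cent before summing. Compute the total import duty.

£288,276.35

Line 1 (A-684, Eriica, 418 m², £66,311.52):
Base rate for A-684 is £2.94/m².
Origin Eriica is the FTA partner but A-684 is not on the preference list; base rate stands.
Duty = 418 × £2.94 = £1,228.92.
Line 2 (A-703, Hesay, 2,252 units, £443,531.40):
Base rate for A-703 is 7%.
A-703 has an FTA preferential rate, but origin Hesay is not Eriica; base rate stands.
Additional duty on A-703 from Hesay: +57.4%. Applied ad valorem rate: 7% + 57.4% = 64.4%.
Duty = £443,531.40 × 64.4% = £285,634.22.
Line 3 (A-406, Quenoria, 54 units, £9,421.38):
Base rate for A-406 is 15%.
A-406 has an FTA preferential rate, but origin Quenoria is not Eriica; base rate stands.
Duty = £9,421.38 × 15% = £1,413.21.
Total = £1,228.92 + £285,634.22 + £1,413.21 = £288,276.35.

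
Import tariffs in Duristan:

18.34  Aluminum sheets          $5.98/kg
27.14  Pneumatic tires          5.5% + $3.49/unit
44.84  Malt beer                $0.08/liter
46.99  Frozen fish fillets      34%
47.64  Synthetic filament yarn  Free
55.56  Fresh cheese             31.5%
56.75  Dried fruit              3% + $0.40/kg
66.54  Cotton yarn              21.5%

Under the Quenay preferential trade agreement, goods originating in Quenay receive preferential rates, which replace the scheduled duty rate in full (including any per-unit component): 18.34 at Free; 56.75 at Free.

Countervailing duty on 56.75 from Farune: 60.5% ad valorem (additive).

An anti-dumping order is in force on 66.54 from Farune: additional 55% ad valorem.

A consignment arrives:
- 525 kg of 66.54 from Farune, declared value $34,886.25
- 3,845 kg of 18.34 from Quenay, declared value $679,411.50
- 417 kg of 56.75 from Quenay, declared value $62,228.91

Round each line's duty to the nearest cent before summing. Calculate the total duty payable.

$26,687.98

Line 1 (66.54, Farune, 525 kg, $34,886.25):
Base rate for 66.54 is 21.5%.
Additional duty on 66.54 from Farune: +55%. Applied ad valorem rate: 21.5% + 55% = 76.5%.
Duty = $34,886.25 × 76.5% = $26,687.98.
Line 2 (18.34, Quenay, 3,845 kg, $679,411.50):
Base rate for 18.34 is $5.98/kg.
Origin Quenay qualifies under the Duristan–Quenay agreement and 18.34 is covered: preferential rate Free applies instead.
Duty = $679,411.50 × 0% = $0.00.
Line 3 (56.75, Quenay, 417 kg, $62,228.91):
Base rate for 56.75 is 3% + $0.40/kg.
Origin Quenay qualifies under the Duristan–Quenay agreement and 56.75 is covered: preferential rate Free applies instead.
The additional-duty order on 56.75 targets Farune, not Quenay; it does not apply.
Duty = $62,228.91 × 0% = $0.00.
Total = $26,687.98 + $0.00 + $0.00 = $26,687.98.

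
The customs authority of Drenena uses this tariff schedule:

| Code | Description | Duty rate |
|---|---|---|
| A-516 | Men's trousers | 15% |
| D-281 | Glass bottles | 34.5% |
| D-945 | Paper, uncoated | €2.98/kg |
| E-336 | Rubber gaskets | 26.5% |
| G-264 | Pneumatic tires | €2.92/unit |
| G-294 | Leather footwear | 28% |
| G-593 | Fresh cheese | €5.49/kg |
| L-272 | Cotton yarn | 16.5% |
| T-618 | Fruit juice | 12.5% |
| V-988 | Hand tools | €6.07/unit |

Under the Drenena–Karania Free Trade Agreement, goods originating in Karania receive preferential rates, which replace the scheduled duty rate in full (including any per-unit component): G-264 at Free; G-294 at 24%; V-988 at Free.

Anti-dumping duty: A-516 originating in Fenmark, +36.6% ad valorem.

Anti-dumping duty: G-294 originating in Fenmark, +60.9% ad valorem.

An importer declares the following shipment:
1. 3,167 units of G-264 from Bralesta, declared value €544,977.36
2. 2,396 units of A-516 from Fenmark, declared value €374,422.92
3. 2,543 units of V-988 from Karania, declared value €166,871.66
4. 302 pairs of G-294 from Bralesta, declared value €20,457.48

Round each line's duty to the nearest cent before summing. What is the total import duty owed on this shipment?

€208,177.96

Line 1 (G-264, Bralesta, 3,167 units, €544,977.36):
Base rate for G-264 is €2.92/unit.
G-264 has an FTA preferential rate, but origin Bralesta is not Karania; base rate stands.
Duty = 3,167 × €2.92 = €9,247.64.
Line 2 (A-516, Fenmark, 2,396 units, €374,422.92):
Base rate for A-516 is 15%.
Additional duty on A-516 from Fenmark: +36.6%. Applied ad valorem rate: 15% + 36.6% = 51.6%.
Duty = €374,422.92 × 51.6% = €193,202.23.
Line 3 (V-988, Karania, 2,543 units, €166,871.66):
Base rate for V-988 is €6.07/unit.
Origin Karania qualifies under the Drenena–Karania agreement and V-988 is covered: preferential rate Free applies instead.
Duty = €166,871.66 × 0% = €0.00.
Line 4 (G-294, Bralesta, 302 pairs, €20,457.48):
Base rate for G-294 is 28%.
G-294 has an FTA preferential rate, but origin Bralesta is not Karania; base rate stands.
The additional-duty order on G-294 targets Fenmark, not Bralesta; it does not apply.
Duty = €20,457.48 × 28% = €5,728.09.
Total = €9,247.64 + €193,202.23 + €0.00 + €5,728.09 = €208,177.96.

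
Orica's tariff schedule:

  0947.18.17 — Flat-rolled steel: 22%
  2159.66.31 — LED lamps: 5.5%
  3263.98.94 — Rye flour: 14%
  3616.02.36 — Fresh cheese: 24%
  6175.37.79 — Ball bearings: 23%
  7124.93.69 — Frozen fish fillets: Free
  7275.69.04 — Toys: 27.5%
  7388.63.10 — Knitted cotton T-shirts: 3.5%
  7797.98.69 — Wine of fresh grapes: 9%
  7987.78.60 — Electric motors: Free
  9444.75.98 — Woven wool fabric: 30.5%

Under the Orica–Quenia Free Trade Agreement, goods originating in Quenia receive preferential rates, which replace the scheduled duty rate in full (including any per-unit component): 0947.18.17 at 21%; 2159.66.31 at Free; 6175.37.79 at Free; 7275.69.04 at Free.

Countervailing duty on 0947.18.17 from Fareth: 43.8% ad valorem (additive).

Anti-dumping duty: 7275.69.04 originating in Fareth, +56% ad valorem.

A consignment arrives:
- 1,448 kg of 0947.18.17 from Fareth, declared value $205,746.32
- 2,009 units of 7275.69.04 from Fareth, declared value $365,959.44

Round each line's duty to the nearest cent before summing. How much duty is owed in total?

$440,957.21

Line 1 (0947.18.17, Fareth, 1,448 kg, $205,746.32):
Base rate for 0947.18.17 is 22%.
0947.18.17 has an FTA preferential rate, but origin Fareth is not Quenia; base rate stands.
Additional duty on 0947.18.17 from Fareth: +43.8%. Applied ad valorem rate: 22% + 43.8% = 65.8%.
Duty = $205,746.32 × 65.8% = $135,381.08.
Line 2 (7275.69.04, Fareth, 2,009 units, $365,959.44):
Base rate for 7275.69.04 is 27.5%.
7275.69.04 has an FTA preferential rate, but origin Fareth is not Quenia; base rate stands.
Additional duty on 7275.69.04 from Fareth: +56%. Applied ad valorem rate: 27.5% + 56% = 83.5%.
Duty = $365,959.44 × 83.5% = $305,576.13.
Total = $135,381.08 + $305,576.13 = $440,957.21.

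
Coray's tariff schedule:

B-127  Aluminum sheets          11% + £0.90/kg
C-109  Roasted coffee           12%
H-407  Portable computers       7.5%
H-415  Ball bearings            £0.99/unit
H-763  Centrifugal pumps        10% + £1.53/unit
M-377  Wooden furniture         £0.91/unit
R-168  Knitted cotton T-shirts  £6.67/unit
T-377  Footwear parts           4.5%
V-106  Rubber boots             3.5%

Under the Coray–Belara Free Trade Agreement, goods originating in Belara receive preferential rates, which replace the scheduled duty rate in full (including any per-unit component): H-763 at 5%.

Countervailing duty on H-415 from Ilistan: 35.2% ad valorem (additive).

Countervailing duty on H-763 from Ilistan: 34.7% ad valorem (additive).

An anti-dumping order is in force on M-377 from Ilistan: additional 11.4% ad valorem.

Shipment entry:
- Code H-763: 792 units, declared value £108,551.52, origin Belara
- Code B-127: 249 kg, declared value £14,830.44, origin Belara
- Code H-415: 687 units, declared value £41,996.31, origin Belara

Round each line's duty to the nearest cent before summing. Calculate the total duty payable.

Line 1 (H-763, Belara, 792 units, £108,551.52):
Base rate for H-763 is 10% + £1.53/unit.
Origin Belara qualifies under the Coray–Belara agreement and H-763 is covered: preferential rate 5% applies instead.
The additional-duty order on H-763 targets Ilistan, not Belara; it does not apply.
Duty = £108,551.52 × 5% = £5,427.58.
Line 2 (B-127, Belara, 249 kg, £14,830.44):
Base rate for B-127 is 11% + £0.90/kg.
Origin Belara is the FTA partner but B-127 is not on the preference list; base rate stands.
Duty = £14,830.44 × 11% + 249 × £0.90 = £1,855.45.
Line 3 (H-415, Belara, 687 units, £41,996.31):
Base rate for H-415 is £0.99/unit.
Origin Belara is the FTA partner but H-415 is not on the preference list; base rate stands.
The additional-duty order on H-415 targets Ilistan, not Belara; it does not apply.
Duty = 687 × £0.99 = £680.13.
Total = £5,427.58 + £1,855.45 + £680.13 = £7,963.16.

£7,963.16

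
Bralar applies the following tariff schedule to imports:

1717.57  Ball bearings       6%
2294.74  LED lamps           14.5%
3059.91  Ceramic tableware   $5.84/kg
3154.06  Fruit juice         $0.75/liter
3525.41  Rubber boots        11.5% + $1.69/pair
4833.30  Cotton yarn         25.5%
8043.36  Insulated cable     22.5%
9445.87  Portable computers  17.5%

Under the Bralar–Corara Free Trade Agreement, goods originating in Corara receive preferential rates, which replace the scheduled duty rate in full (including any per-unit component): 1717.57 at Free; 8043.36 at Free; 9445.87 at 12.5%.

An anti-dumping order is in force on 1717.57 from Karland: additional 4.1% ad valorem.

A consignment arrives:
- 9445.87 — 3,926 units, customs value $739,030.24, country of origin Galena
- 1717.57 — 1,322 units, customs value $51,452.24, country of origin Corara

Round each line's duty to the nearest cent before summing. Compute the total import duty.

Line 1 (9445.87, Galena, 3,926 units, $739,030.24):
Base rate for 9445.87 is 17.5%.
9445.87 has an FTA preferential rate, but origin Galena is not Corara; base rate stands.
Duty = $739,030.24 × 17.5% = $129,330.29.
Line 2 (1717.57, Corara, 1,322 units, $51,452.24):
Base rate for 1717.57 is 6%.
Origin Corara qualifies under the Bralar–Corara agreement and 1717.57 is covered: preferential rate Free applies instead.
The additional-duty order on 1717.57 targets Karland, not Corara; it does not apply.
Duty = $51,452.24 × 0% = $0.00.
Total = $129,330.29 + $0.00 = $129,330.29.

$129,330.29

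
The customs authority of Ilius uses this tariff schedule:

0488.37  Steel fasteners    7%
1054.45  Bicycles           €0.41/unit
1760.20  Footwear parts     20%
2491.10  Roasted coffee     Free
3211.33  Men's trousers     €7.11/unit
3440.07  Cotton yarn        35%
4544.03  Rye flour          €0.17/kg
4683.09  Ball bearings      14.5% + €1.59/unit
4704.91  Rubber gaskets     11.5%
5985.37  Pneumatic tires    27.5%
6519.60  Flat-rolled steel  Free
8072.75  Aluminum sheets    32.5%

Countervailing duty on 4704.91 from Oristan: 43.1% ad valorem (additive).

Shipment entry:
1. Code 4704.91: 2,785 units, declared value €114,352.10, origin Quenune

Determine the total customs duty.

Line 1 (4704.91, Quenune, 2,785 units, €114,352.10):
Base rate for 4704.91 is 11.5%.
The additional-duty order on 4704.91 targets Oristan, not Quenune; it does not apply.
Duty = €114,352.10 × 11.5% = €13,150.49.

€13,150.49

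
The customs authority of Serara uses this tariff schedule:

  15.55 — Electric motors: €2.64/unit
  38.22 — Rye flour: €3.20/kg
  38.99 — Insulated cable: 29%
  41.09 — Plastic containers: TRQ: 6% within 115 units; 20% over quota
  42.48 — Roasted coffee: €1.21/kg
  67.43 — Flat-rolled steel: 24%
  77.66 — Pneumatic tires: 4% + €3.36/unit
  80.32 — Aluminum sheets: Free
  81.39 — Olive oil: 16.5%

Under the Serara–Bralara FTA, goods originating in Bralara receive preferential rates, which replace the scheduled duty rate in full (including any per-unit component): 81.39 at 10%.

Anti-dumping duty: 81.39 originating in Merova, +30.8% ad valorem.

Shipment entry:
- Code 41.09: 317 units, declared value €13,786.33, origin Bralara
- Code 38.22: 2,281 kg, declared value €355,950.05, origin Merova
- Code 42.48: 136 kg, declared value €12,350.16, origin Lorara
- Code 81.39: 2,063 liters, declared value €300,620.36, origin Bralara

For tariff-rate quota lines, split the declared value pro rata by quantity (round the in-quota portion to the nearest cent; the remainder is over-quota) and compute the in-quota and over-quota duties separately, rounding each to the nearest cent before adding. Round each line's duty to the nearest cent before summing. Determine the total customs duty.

Line 1 (41.09, Bralara, 317 units, €13,786.33):
Code 41.09 is under a tariff-rate quota (threshold 115 units). In-quota: 115 units at 6%; over-quota: 202 units at 20%.
Pro-rata value split: in-quota = €13,786.33 × 115/317 = €5,001.35; over-quota = €13,786.33 − €5,001.35 = €8,784.98.
In-quota duty = €5,001.35 × 6% = €300.08. Over-quota duty = €8,784.98 × 20% = €1,757.00.
Line duty = €300.08 + €1,757.00 = €2,057.08.
Line 2 (38.22, Merova, 2,281 kg, €355,950.05):
Base rate for 38.22 is €3.20/kg.
Duty = 2,281 × €3.20 = €7,299.20.
Line 3 (42.48, Lorara, 136 kg, €12,350.16):
Base rate for 42.48 is €1.21/kg.
Duty = 136 × €1.21 = €164.56.
Line 4 (81.39, Bralara, 2,063 liters, €300,620.36):
Base rate for 81.39 is 16.5%.
Origin Bralara qualifies under the Serara–Bralara agreement and 81.39 is covered: preferential rate 10% applies instead.
The additional-duty order on 81.39 targets Merova, not Bralara; it does not apply.
Duty = €300,620.36 × 10% = €30,062.04.
Total = €2,057.08 + €7,299.20 + €164.56 + €30,062.04 = €39,582.88.

€39,582.88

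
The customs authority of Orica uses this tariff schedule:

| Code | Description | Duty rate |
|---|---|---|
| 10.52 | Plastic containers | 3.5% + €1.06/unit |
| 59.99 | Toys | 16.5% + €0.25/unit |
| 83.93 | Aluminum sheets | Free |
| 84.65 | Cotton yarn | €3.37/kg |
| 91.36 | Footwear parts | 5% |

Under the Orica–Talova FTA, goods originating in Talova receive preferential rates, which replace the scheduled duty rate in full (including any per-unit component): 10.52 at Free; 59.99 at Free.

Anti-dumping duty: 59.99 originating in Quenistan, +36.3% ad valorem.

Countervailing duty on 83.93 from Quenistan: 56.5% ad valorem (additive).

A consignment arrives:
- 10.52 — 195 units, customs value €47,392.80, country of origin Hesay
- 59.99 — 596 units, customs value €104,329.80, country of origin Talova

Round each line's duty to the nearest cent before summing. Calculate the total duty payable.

Line 1 (10.52, Hesay, 195 units, €47,392.80):
Base rate for 10.52 is 3.5% + €1.06/unit.
10.52 has an FTA preferential rate, but origin Hesay is not Talova; base rate stands.
Duty = €47,392.80 × 3.5% + 195 × €1.06 = €1,865.45.
Line 2 (59.99, Talova, 596 units, €104,329.80):
Base rate for 59.99 is 16.5% + €0.25/unit.
Origin Talova qualifies under the Orica–Talova agreement and 59.99 is covered: preferential rate Free applies instead.
The additional-duty order on 59.99 targets Quenistan, not Talova; it does not apply.
Duty = €104,329.80 × 0% = €0.00.
Total = €1,865.45 + €0.00 = €1,865.45.

€1,865.45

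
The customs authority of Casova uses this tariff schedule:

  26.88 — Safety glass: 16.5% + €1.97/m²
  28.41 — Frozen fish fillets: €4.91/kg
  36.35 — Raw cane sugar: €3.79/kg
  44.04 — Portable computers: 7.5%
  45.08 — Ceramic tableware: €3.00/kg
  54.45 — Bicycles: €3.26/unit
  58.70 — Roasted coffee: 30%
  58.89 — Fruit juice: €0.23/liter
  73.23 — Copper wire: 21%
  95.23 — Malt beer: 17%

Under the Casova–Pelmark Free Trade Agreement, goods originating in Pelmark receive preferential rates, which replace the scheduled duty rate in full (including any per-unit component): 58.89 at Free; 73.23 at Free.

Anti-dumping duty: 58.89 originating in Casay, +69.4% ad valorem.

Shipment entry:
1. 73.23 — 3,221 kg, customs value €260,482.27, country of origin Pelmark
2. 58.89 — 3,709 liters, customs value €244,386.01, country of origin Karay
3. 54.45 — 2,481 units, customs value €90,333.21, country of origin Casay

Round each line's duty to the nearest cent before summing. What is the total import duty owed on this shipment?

€8,941.13

Line 1 (73.23, Pelmark, 3,221 kg, €260,482.27):
Base rate for 73.23 is 21%.
Origin Pelmark qualifies under the Casova–Pelmark agreement and 73.23 is covered: preferential rate Free applies instead.
Duty = €260,482.27 × 0% = €0.00.
Line 2 (58.89, Karay, 3,709 liters, €244,386.01):
Base rate for 58.89 is €0.23/liter.
58.89 has an FTA preferential rate, but origin Karay is not Pelmark; base rate stands.
The additional-duty order on 58.89 targets Casay, not Karay; it does not apply.
Duty = 3,709 × €0.23 = €853.07.
Line 3 (54.45, Casay, 2,481 units, €90,333.21):
Base rate for 54.45 is €3.26/unit.
Duty = 2,481 × €3.26 = €8,088.06.
Total = €0.00 + €853.07 + €8,088.06 = €8,941.13.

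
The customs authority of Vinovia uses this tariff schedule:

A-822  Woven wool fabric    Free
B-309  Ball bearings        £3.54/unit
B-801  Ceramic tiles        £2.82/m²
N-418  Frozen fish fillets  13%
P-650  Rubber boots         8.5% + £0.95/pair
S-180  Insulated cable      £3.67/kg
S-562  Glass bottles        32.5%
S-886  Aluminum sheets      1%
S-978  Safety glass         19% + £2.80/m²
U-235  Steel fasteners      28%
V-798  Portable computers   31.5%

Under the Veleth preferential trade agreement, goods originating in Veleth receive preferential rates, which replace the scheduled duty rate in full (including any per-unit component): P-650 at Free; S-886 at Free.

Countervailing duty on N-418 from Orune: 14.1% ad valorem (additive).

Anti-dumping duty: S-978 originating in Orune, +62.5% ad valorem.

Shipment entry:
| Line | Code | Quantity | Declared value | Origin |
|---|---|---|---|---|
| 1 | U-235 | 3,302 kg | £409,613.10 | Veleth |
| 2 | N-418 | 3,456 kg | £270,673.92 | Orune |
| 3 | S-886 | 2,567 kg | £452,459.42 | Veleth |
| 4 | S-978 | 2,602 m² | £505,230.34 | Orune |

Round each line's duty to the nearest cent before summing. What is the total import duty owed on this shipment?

Line 1 (U-235, Veleth, 3,302 kg, £409,613.10):
Base rate for U-235 is 28%.
Origin Veleth is the FTA partner but U-235 is not on the preference list; base rate stands.
Duty = £409,613.10 × 28% = £114,691.67.
Line 2 (N-418, Orune, 3,456 kg, £270,673.92):
Base rate for N-418 is 13%.
Additional duty on N-418 from Orune: +14.1%. Applied ad valorem rate: 13% + 14.1% = 27.1%.
Duty = £270,673.92 × 27.1% = £73,352.63.
Line 3 (S-886, Veleth, 2,567 kg, £452,459.42):
Base rate for S-886 is 1%.
Origin Veleth qualifies under the Vinovia–Veleth agreement and S-886 is covered: preferential rate Free applies instead.
Duty = £452,459.42 × 0% = £0.00.
Line 4 (S-978, Orune, 2,602 m², £505,230.34):
Base rate for S-978 is 19% + £2.80/m².
Additional duty on S-978 from Orune: +62.5%. Applied ad valorem rate: 19% + 62.5% = 81.5%.
Duty = £505,230.34 × 81.5% + 2,602 × £2.80 = £419,048.33.
Total = £114,691.67 + £73,352.63 + £0.00 + £419,048.33 = £607,092.63.

£607,092.63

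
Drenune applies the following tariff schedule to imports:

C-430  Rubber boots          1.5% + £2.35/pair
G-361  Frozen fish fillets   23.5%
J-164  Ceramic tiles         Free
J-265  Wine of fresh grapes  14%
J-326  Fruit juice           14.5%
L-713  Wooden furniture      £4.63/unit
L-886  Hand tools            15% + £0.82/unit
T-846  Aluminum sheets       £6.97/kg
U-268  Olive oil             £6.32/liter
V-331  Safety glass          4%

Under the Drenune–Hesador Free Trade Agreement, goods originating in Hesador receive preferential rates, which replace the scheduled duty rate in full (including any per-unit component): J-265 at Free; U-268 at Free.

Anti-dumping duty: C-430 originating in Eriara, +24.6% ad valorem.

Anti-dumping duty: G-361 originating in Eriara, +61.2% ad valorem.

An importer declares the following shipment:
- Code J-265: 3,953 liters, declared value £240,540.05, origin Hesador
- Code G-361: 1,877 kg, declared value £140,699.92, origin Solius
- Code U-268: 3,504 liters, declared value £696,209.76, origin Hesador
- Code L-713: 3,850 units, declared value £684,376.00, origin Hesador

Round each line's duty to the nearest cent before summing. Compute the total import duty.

Line 1 (J-265, Hesador, 3,953 liters, £240,540.05):
Base rate for J-265 is 14%.
Origin Hesador qualifies under the Drenune–Hesador agreement and J-265 is covered: preferential rate Free applies instead.
Duty = £240,540.05 × 0% = £0.00.
Line 2 (G-361, Solius, 1,877 kg, £140,699.92):
Base rate for G-361 is 23.5%.
The additional-duty order on G-361 targets Eriara, not Solius; it does not apply.
Duty = £140,699.92 × 23.5% = £33,064.48.
Line 3 (U-268, Hesador, 3,504 liters, £696,209.76):
Base rate for U-268 is £6.32/liter.
Origin Hesador qualifies under the Drenune–Hesador agreement and U-268 is covered: preferential rate Free applies instead.
Duty = £696,209.76 × 0% = £0.00.
Line 4 (L-713, Hesador, 3,850 units, £684,376.00):
Base rate for L-713 is £4.63/unit.
Origin Hesador is the FTA partner but L-713 is not on the preference list; base rate stands.
Duty = 3,850 × £4.63 = £17,825.50.
Total = £0.00 + £33,064.48 + £0.00 + £17,825.50 = £50,889.98.

£50,889.98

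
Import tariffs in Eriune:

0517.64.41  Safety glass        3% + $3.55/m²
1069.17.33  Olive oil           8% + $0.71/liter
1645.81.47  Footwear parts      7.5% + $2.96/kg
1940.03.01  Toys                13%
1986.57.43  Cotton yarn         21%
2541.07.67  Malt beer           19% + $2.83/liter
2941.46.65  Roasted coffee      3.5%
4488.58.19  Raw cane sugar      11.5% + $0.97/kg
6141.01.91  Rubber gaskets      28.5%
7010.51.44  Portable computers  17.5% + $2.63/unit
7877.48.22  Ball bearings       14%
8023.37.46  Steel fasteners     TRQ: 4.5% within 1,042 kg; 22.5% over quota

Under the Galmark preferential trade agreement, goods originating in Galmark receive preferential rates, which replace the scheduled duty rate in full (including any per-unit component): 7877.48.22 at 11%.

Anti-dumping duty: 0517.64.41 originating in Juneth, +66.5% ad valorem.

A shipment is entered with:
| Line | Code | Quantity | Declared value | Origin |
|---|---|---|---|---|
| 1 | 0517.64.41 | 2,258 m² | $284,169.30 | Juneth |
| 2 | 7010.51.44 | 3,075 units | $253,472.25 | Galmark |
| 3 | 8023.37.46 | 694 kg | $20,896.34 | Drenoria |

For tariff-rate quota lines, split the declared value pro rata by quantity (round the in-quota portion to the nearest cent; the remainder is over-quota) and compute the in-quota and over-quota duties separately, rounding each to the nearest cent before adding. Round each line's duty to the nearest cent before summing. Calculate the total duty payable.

Line 1 (0517.64.41, Juneth, 2,258 m², $284,169.30):
Base rate for 0517.64.41 is 3% + $3.55/m².
Additional duty on 0517.64.41 from Juneth: +66.5%. Applied ad valorem rate: 3% + 66.5% = 69.5%.
Duty = $284,169.30 × 69.5% + 2,258 × $3.55 = $205,513.56.
Line 2 (7010.51.44, Galmark, 3,075 units, $253,472.25):
Base rate for 7010.51.44 is 17.5% + $2.63/unit.
Origin Galmark is the FTA partner but 7010.51.44 is not on the preference list; base rate stands.
Duty = $253,472.25 × 17.5% + 3,075 × $2.63 = $52,444.89.
Line 3 (8023.37.46, Drenoria, 694 kg, $20,896.34):
Code 8023.37.46 is under a tariff-rate quota (threshold 1,042 kg). Quantity 694 kg is within the quota, so the in-quota rate 4.5% applies to the full value.
Duty = $20,896.34 × 4.5% = $940.34.
Total = $205,513.56 + $52,444.89 + $940.34 = $258,898.79.

$258,898.79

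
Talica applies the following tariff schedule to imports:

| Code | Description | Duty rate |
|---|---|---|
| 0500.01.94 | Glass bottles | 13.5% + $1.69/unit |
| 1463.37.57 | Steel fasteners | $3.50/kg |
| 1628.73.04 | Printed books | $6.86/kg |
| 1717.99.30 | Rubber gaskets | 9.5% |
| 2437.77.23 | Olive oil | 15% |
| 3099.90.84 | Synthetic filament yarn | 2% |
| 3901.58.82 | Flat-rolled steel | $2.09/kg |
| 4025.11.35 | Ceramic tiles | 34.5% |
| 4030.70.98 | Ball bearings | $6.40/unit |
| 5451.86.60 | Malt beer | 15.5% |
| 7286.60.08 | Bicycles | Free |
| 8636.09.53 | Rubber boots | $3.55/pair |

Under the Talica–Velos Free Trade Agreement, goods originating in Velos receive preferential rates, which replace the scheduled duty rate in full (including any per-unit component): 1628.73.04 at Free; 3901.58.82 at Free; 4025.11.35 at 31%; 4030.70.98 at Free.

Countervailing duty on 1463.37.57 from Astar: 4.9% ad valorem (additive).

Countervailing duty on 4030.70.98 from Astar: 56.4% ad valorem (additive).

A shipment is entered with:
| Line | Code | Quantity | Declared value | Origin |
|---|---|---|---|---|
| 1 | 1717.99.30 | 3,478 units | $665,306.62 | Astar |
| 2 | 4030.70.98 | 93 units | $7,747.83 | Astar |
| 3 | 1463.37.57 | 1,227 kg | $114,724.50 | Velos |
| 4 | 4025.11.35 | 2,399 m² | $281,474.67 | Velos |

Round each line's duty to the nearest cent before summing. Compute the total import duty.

$159,720.76

Line 1 (1717.99.30, Astar, 3,478 units, $665,306.62):
Base rate for 1717.99.30 is 9.5%.
Duty = $665,306.62 × 9.5% = $63,204.13.
Line 2 (4030.70.98, Astar, 93 units, $7,747.83):
Base rate for 4030.70.98 is $6.40/unit.
4030.70.98 has an FTA preferential rate, but origin Astar is not Velos; base rate stands.
Additional duty on 4030.70.98 from Astar: +56.4% ad valorem. Applied ad valorem rate = 56.4%.
Duty = $7,747.83 × 56.4% + 93 × $6.40 = $4,964.98.
Line 3 (1463.37.57, Velos, 1,227 kg, $114,724.50):
Base rate for 1463.37.57 is $3.50/kg.
Origin Velos is the FTA partner but 1463.37.57 is not on the preference list; base rate stands.
The additional-duty order on 1463.37.57 targets Astar, not Velos; it does not apply.
Duty = 1,227 × $3.50 = $4,294.50.
Line 4 (4025.11.35, Velos, 2,399 m², $281,474.67):
Base rate for 4025.11.35 is 34.5%.
Origin Velos qualifies under the Talica–Velos agreement and 4025.11.35 is covered: preferential rate 31% applies instead.
Duty = $281,474.67 × 31% = $87,257.15.
Total = $63,204.13 + $4,964.98 + $4,294.50 + $87,257.15 = $159,720.76.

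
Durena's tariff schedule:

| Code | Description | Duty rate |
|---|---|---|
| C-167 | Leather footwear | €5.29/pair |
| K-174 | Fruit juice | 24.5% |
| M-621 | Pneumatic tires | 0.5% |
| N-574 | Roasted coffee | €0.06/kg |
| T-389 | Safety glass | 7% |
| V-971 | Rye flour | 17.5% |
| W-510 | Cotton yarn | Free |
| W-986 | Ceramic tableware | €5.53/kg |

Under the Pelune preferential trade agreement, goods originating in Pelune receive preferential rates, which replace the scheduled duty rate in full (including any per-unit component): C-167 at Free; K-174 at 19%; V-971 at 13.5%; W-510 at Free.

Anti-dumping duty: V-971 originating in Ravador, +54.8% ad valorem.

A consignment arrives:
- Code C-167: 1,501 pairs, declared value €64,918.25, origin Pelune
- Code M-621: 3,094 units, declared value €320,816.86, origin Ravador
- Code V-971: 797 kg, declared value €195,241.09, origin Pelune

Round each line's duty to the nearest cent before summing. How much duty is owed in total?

Line 1 (C-167, Pelune, 1,501 pairs, €64,918.25):
Base rate for C-167 is €5.29/pair.
Origin Pelune qualifies under the Durena–Pelune agreement and C-167 is covered: preferential rate Free applies instead.
Duty = €64,918.25 × 0% = €0.00.
Line 2 (M-621, Ravador, 3,094 units, €320,816.86):
Base rate for M-621 is 0.5%.
Duty = €320,816.86 × 0.5% = €1,604.08.
Line 3 (V-971, Pelune, 797 kg, €195,241.09):
Base rate for V-971 is 17.5%.
Origin Pelune qualifies under the Durena–Pelune agreement and V-971 is covered: preferential rate 13.5% applies instead.
The additional-duty order on V-971 targets Ravador, not Pelune; it does not apply.
Duty = €195,241.09 × 13.5% = €26,357.55.
Total = €0.00 + €1,604.08 + €26,357.55 = €27,961.63.

€27,961.63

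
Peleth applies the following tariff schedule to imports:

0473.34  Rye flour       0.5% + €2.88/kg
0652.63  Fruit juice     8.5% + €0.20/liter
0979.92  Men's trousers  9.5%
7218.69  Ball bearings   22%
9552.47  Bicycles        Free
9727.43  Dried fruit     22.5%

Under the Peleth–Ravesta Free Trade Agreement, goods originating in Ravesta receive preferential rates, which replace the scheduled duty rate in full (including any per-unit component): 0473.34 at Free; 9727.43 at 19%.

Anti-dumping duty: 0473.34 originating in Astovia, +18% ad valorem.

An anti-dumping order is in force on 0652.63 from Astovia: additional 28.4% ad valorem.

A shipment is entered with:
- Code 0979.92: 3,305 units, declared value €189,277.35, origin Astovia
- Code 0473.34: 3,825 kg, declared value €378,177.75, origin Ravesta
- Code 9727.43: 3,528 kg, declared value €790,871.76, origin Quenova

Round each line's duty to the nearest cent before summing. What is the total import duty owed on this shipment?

Line 1 (0979.92, Astovia, 3,305 units, €189,277.35):
Base rate for 0979.92 is 9.5%.
Duty = €189,277.35 × 9.5% = €17,981.35.
Line 2 (0473.34, Ravesta, 3,825 kg, €378,177.75):
Base rate for 0473.34 is 0.5% + €2.88/kg.
Origin Ravesta qualifies under the Peleth–Ravesta agreement and 0473.34 is covered: preferential rate Free applies instead.
The additional-duty order on 0473.34 targets Astovia, not Ravesta; it does not apply.
Duty = €378,177.75 × 0% = €0.00.
Line 3 (9727.43, Quenova, 3,528 kg, €790,871.76):
Base rate for 9727.43 is 22.5%.
9727.43 has an FTA preferential rate, but origin Quenova is not Ravesta; base rate stands.
Duty = €790,871.76 × 22.5% = €177,946.15.
Total = €17,981.35 + €0.00 + €177,946.15 = €195,927.50.

€195,927.50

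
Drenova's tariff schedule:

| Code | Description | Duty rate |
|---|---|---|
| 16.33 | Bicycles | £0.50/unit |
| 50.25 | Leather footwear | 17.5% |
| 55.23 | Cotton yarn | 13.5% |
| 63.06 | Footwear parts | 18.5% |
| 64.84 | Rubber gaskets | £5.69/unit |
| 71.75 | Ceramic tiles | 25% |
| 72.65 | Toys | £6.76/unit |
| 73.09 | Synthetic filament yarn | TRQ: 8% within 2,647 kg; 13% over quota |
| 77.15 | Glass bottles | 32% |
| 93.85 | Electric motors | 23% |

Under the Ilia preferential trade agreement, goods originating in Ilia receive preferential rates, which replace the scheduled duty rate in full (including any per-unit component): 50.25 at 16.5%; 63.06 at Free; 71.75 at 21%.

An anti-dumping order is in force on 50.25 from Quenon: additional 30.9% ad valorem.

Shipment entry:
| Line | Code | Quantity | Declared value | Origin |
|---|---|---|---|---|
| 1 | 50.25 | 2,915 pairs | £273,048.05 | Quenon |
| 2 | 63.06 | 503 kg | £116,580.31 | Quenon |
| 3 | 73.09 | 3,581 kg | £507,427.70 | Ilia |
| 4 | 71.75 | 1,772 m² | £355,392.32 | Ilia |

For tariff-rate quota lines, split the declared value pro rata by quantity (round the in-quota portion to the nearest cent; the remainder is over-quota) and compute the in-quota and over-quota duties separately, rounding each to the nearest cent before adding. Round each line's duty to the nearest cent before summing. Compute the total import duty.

Line 1 (50.25, Quenon, 2,915 pairs, £273,048.05):
Base rate for 50.25 is 17.5%.
50.25 has an FTA preferential rate, but origin Quenon is not Ilia; base rate stands.
Additional duty on 50.25 from Quenon: +30.9%. Applied ad valorem rate: 17.5% + 30.9% = 48.4%.
Duty = £273,048.05 × 48.4% = £132,155.26.
Line 2 (63.06, Quenon, 503 kg, £116,580.31):
Base rate for 63.06 is 18.5%.
63.06 has an FTA preferential rate, but origin Quenon is not Ilia; base rate stands.
Duty = £116,580.31 × 18.5% = £21,567.36.
Line 3 (73.09, Ilia, 3,581 kg, £507,427.70):
Code 73.09 is under a tariff-rate quota (threshold 2,647 kg). In-quota: 2,647 kg at 8%; over-quota: 934 kg at 13%.
Pro-rata value split: in-quota = £507,427.70 × 2,647/3,581 = £375,079.90; over-quota = £507,427.70 − £375,079.90 = £132,347.80.
In-quota duty = £375,079.90 × 8% = £30,006.39. Over-quota duty = £132,347.80 × 13% = £17,205.21.
Line duty = £30,006.39 + £17,205.21 = £47,211.60.
Line 4 (71.75, Ilia, 1,772 m², £355,392.32):
Base rate for 71.75 is 25%.
Origin Ilia qualifies under the Drenova–Ilia agreement and 71.75 is covered: preferential rate 21% applies instead.
Duty = £355,392.32 × 21% = £74,632.39.
Total = £132,155.26 + £21,567.36 + £47,211.60 + £74,632.39 = £275,566.61.

£275,566.61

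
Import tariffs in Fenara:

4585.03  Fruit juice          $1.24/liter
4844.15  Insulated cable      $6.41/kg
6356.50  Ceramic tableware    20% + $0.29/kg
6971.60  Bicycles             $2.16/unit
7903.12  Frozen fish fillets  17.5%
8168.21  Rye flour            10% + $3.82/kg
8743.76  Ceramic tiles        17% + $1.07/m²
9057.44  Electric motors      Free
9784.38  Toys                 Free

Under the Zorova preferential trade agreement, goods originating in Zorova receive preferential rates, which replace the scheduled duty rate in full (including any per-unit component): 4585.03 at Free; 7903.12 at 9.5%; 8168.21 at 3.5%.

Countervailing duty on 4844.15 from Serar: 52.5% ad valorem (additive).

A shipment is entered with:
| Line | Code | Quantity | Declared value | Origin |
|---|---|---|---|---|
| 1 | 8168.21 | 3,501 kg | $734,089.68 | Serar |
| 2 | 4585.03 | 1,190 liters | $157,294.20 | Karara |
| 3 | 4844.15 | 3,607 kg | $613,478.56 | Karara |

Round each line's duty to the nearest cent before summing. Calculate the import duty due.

$111,379.26

Line 1 (8168.21, Serar, 3,501 kg, $734,089.68):
Base rate for 8168.21 is 10% + $3.82/kg.
8168.21 has an FTA preferential rate, but origin Serar is not Zorova; base rate stands.
Duty = $734,089.68 × 10% + 3,501 × $3.82 = $86,782.79.
Line 2 (4585.03, Karara, 1,190 liters, $157,294.20):
Base rate for 4585.03 is $1.24/liter.
4585.03 has an FTA preferential rate, but origin Karara is not Zorova; base rate stands.
Duty = 1,190 × $1.24 = $1,475.60.
Line 3 (4844.15, Karara, 3,607 kg, $613,478.56):
Base rate for 4844.15 is $6.41/kg.
The additional-duty order on 4844.15 targets Serar, not Karara; it does not apply.
Duty = 3,607 × $6.41 = $23,120.87.
Total = $86,782.79 + $1,475.60 + $23,120.87 = $111,379.26.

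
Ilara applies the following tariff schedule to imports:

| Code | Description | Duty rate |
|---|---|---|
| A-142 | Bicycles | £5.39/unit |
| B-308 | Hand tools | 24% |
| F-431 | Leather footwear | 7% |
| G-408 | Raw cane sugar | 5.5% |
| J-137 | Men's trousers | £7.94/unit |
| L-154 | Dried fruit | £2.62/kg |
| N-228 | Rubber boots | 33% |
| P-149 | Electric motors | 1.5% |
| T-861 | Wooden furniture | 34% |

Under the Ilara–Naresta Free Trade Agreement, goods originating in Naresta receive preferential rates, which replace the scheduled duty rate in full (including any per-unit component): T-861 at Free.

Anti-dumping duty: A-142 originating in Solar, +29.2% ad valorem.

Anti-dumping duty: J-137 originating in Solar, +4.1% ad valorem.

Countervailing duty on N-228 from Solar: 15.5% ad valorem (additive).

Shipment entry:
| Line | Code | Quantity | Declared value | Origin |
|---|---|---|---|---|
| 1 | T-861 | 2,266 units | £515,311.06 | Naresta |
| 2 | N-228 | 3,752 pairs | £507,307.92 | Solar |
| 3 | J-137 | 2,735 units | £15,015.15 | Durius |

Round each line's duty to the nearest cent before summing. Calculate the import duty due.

Line 1 (T-861, Naresta, 2,266 units, £515,311.06):
Base rate for T-861 is 34%.
Origin Naresta qualifies under the Ilara–Naresta agreement and T-861 is covered: preferential rate Free applies instead.
Duty = £515,311.06 × 0% = £0.00.
Line 2 (N-228, Solar, 3,752 pairs, £507,307.92):
Base rate for N-228 is 33%.
Additional duty on N-228 from Solar: +15.5%. Applied ad valorem rate: 33% + 15.5% = 48.5%.
Duty = £507,307.92 × 48.5% = £246,044.34.
Line 3 (J-137, Durius, 2,735 units, £15,015.15):
Base rate for J-137 is £7.94/unit.
The additional-duty order on J-137 targets Solar, not Durius; it does not apply.
Duty = 2,735 × £7.94 = £21,715.90.
Total = £0.00 + £246,044.34 + £21,715.90 = £267,760.24.

£267,760.24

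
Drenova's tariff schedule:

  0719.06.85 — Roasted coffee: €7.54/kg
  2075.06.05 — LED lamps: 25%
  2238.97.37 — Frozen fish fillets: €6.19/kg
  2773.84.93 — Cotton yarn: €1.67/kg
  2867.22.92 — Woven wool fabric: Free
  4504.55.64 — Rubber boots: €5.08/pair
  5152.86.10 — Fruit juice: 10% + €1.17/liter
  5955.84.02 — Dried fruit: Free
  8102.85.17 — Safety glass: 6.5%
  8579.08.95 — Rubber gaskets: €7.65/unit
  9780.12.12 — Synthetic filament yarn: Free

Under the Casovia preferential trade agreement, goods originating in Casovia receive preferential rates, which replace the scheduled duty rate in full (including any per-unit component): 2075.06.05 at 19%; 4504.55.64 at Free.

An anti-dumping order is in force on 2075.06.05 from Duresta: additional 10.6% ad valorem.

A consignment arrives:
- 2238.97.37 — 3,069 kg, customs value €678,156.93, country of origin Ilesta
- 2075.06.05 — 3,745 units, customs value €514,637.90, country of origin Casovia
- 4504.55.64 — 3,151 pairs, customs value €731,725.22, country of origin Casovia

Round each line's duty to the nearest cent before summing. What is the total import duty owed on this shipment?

€116,778.31

Line 1 (2238.97.37, Ilesta, 3,069 kg, €678,156.93):
Base rate for 2238.97.37 is €6.19/kg.
Duty = 3,069 × €6.19 = €18,997.11.
Line 2 (2075.06.05, Casovia, 3,745 units, €514,637.90):
Base rate for 2075.06.05 is 25%.
Origin Casovia qualifies under the Drenova–Casovia agreement and 2075.06.05 is covered: preferential rate 19% applies instead.
The additional-duty order on 2075.06.05 targets Duresta, not Casovia; it does not apply.
Duty = €514,637.90 × 19% = €97,781.20.
Line 3 (4504.55.64, Casovia, 3,151 pairs, €731,725.22):
Base rate for 4504.55.64 is €5.08/pair.
Origin Casovia qualifies under the Drenova–Casovia agreement and 4504.55.64 is covered: preferential rate Free applies instead.
Duty = €731,725.22 × 0% = €0.00.
Total = €18,997.11 + €97,781.20 + €0.00 = €116,778.31.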